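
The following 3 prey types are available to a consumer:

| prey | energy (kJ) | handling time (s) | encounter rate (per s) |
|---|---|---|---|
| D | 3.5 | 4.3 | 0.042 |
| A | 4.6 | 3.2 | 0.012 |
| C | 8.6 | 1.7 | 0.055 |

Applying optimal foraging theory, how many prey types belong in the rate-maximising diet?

3

E/h in descending order: C 5.06, A 1.44, D 0.814 kJ/s. The optimal diet is the largest prefix of this list for which every included type satisfies E_i/h_i > R on the types above it.
Rate on top 1: 0.4326. A: 1.44 > 0.4326 → include.
Rate on top 2: 0.4666. D: 0.814 > 0.4666 → include.
Optimal diet: C, A, D — 3 of 3 types.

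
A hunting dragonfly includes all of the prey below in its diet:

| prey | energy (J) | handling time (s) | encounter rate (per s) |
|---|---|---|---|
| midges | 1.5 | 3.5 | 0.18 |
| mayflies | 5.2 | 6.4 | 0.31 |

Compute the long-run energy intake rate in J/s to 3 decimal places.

R = (0.18×1.5 + 0.31×5.2) / (1 + 0.18×3.5 + 0.31×6.4) = 1.882/3.614 = 0.5208 J/s.

0.521 J/s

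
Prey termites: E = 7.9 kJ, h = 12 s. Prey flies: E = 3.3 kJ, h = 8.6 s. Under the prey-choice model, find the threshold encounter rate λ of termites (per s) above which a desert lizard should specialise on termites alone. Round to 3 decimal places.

0.116 per s

Drop flies once their profitability E₂/h₂ falls below the rate achievable on termites alone: E₂/h₂ = λE₁/(1 + λh₁).
Solve for λ: λE₁h₂ = E₂(1 + λh₁) → λ(E₁h₂ − E₂h₁) = E₂ → λ = E₂/(E₁h₂ − E₂h₁).
λ = 3.3/(7.9×8.6 − 3.3×12) = 3.3/28.34 = 0.1164 per s.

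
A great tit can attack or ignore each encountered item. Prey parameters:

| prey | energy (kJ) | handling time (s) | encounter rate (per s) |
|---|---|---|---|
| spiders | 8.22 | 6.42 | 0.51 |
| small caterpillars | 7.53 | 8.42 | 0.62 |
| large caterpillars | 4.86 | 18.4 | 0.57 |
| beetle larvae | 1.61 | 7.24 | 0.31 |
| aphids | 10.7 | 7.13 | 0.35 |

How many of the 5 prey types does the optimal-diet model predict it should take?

2

Rank by E/h (kJ/s): aphids 1.5, spiders 1.28, small caterpillars 0.894, large caterpillars 0.264, beetle larvae 0.222. Include each in turn until the next type's E/h falls below the running intake rate.
Rate on top 1: 1.071. spiders: 1.28 > 1.071 → include.
Rate on top 2: 1.172. small caterpillars: 0.894 < 1.172 → exclude; stop.
Optimal diet: aphids, spiders — 2 of 5 types.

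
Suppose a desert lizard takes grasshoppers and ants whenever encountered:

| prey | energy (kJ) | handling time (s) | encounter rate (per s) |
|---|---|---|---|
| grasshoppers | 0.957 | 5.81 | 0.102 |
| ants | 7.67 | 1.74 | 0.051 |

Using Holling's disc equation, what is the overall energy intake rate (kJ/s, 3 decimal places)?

R = (0.102×0.957 + 0.051×7.67) / (1 + 0.102×5.81 + 0.051×1.74) = 0.4888/1.681 = 0.2907 kJ/s.

0.291 kJ/s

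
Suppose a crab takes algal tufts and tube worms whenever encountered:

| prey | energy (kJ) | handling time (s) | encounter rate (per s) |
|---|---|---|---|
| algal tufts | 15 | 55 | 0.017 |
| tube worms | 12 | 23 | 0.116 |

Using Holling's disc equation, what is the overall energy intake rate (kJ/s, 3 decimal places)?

Energy encountered per unit search time: 0.017×15 + 0.116×12 = 1.647 kJ/s.
Handling time per unit search time: 0.017×55 + 0.116×23 = 3.603.
Rate = 1.647/(1 + 3.603) = 0.3578 kJ/s.

0.358 kJ/s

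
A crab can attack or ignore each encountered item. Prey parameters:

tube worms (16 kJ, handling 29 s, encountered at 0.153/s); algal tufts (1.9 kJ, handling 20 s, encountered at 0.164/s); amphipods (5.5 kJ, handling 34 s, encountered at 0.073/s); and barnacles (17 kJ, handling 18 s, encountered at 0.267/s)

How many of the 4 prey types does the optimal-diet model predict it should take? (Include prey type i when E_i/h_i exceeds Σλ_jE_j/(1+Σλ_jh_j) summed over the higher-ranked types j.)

E/h in descending order: barnacles 0.944, tube worms 0.552, amphipods 0.162, algal tufts 0.095 kJ/s. The optimal diet is the largest prefix of this list for which every included type satisfies E_i/h_i > R on the types above it.
Rate on top 1: 0.7818. tube worms: 0.552 < 0.7818 → exclude; stop.
Optimal diet: barnacles — 1 of 4 types.

1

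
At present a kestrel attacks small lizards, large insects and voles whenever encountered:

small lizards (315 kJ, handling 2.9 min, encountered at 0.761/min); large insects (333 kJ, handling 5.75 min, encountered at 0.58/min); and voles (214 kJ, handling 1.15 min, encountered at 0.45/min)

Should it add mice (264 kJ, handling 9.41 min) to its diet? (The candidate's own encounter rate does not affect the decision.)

Current rate: (0.761×315 + 0.58×333 + 0.45×214)/(1 + 0.761×2.9 + 0.58×5.75 + 0.45×1.15) = 74.96 kJ/min.
Profitability of mice: 264/9.41 = 28.06 kJ/min.
28.06 < 74.96, so adding mice would lower the average — exclude it.

No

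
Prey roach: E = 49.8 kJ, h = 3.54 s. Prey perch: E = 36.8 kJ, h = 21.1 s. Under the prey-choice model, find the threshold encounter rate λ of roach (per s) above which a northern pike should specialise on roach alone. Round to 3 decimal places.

0.040 per s

The zero-one rule: include perch iff E₂/h₂ > λE₁/(1+λh₁). Equality gives the switch point.
λE₁h₂ = E₂ + λE₂h₁ ⇒ λ = E₂/(E₁h₂ − E₂h₁) = 36.8/(1051 − 130.3) = 0.03998 per s.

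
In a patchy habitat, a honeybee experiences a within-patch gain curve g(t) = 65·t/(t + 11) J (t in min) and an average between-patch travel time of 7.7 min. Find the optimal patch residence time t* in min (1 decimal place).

9.2 min

Maximise g(t)/(T+t): set derivative to zero → g'(t)(T+t) = g(t).
g'(t) = 65·11/(t + 11)². Setting 65·11/(t+11)² = 65t/[(t+11)(7.7+t)] gives 11(7.7+t) = t(t+11), so t² = 11×7.7 = 84.7.
t* = √84.7 = 9.203 min.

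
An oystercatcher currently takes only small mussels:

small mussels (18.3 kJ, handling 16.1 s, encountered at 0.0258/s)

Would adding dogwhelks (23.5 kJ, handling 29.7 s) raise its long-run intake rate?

On small mussels alone, R = ΣλE/(1+Σλh) = 0.4721/1.415 = 0.3336 kJ/s.
Profitability of dogwhelks: 23.5/29.7 = 0.7912 kJ/s.
Since 0.7912 > R, including dogwhelks increases the long-run rate.

Yes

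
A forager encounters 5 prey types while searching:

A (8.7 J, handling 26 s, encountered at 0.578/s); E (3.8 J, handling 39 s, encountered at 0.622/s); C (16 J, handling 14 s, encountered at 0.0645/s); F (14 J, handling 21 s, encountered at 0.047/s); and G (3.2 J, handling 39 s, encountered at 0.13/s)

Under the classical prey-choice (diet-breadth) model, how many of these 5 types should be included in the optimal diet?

2

E/h in descending order: C 1.14, F 0.667, A 0.335, E 0.0974, G 0.0821 J/s. The optimal diet is the largest prefix of this list for which every included type satisfies E_i/h_i > R on the types above it.
Rate on top 1: 0.5423. F: 0.667 > 0.5423 → include.
Rate on top 2: 0.5848. A: 0.335 < 0.5848 → exclude; stop.
Optimal diet: C, F — 2 of 5 types.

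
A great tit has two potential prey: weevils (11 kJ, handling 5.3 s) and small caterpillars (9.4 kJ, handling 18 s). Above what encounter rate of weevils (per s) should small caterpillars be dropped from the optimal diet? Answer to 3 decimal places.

Drop small caterpillars once their profitability E₂/h₂ falls below the rate achievable on weevils alone: E₂/h₂ = λE₁/(1 + λh₁).
Solve for λ: λE₁h₂ = E₂(1 + λh₁) → λ(E₁h₂ − E₂h₁) = E₂ → λ = E₂/(E₁h₂ − E₂h₁).
λ = 9.4/(11×18 − 9.4×5.3) = 9.4/148.2 = 0.06344 per s.

0.063 per s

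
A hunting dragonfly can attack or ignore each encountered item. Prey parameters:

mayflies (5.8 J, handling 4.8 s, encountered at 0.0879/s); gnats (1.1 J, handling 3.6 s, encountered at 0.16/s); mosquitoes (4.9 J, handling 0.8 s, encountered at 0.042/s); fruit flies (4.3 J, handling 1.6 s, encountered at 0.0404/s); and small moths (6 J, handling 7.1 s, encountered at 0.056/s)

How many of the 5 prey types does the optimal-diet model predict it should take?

4

Rank by E/h (J/s): mosquitoes 6.12, fruit flies 2.69, mayflies 1.21, small moths 0.845, gnats 0.306. Include each in turn until the next type's E/h falls below the running intake rate.
Rate on top 1: 0.1991. fruit flies: 2.69 > 0.1991 → include.
Rate on top 2: 0.3456. mayflies: 1.21 > 0.3456 → include.
Rate on top 3: 0.585. small moths: 0.845 > 0.585 → include.
Rate on top 4: 0.6389. gnats: 0.306 < 0.6389 → exclude; stop.
Optimal diet: mosquitoes, fruit flies, mayflies, small moths — 4 of 5 types.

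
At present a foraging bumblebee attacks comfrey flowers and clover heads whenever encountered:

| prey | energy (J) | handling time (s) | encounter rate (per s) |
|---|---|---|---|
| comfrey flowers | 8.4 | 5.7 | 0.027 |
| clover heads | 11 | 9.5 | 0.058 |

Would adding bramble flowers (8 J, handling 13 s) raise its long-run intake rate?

Current rate: (0.027×8.4 + 0.058×11)/(1 + 0.027×5.7 + 0.058×9.5) = 0.5072 J/s.
bramble flowers: E/h = 8/13 = 0.6154 J/s.
Since 0.6154 > R, including bramble flowers increases the long-run rate.

Yes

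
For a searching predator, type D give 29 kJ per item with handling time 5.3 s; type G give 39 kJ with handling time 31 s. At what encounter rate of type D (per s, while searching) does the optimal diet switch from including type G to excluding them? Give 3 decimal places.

0.056 per s

At the threshold, the rate on type D alone equals the profitability of type G: λ·29/(1 + λ·5.3) = 39/31 = 1.258.
Rearranging, λ(29 − 1.258×5.3) = 1.258, so λ = 1.258/22.33 = 0.05633 per s.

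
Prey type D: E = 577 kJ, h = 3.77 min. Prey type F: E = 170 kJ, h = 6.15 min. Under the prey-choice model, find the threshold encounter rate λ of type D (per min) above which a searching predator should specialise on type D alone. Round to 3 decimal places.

Drop type F once their profitability E₂/h₂ falls below the rate achievable on type D alone: E₂/h₂ = λE₁/(1 + λh₁).
Solve for λ: λE₁h₂ = E₂(1 + λh₁) → λ(E₁h₂ − E₂h₁) = E₂ → λ = E₂/(E₁h₂ − E₂h₁).
λ = 170/(577×6.15 − 170×3.77) = 170/2908 = 0.05847 per min.

0.058 per min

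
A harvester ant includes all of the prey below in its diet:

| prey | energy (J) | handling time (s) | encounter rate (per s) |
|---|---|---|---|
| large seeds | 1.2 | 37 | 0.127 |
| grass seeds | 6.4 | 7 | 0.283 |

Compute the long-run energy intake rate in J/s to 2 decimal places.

0.26 J/s

R = (0.127×1.2 + 0.283×6.4) / (1 + 0.127×37 + 0.283×7) = 1.964/7.68 = 0.2557 J/s.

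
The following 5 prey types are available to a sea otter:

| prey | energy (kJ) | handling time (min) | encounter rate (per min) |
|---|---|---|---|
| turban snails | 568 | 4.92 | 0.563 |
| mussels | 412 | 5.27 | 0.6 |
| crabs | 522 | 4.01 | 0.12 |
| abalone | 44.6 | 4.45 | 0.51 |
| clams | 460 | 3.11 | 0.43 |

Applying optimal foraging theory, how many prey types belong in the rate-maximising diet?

3

Profitabilities (E/h, kJ/min): clams 148, crabs 130, turban snails 115, mussels 78.2, abalone 10. Add prey in this order while the next type's profitability exceeds the intake rate on those already taken.
Rate on top 1: 84.63. crabs: 130 > 84.63 → include.
Rate on top 2: 92.4. turban snails: 115 > 92.4 → include.
Rate on top 3: 103.8. mussels: 78.2 < 103.8 → exclude; stop.
Optimal diet: clams, crabs, turban snails — 3 of 5 types.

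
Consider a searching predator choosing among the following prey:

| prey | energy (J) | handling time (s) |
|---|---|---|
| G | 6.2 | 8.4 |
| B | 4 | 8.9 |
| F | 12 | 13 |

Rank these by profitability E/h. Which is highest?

Profitability E/h (J/s): G = 6.2/8.4 = 0.738, B = 4/8.9 = 0.449, F = 12/13 = 0.923.
Ranked: F > G > B.

F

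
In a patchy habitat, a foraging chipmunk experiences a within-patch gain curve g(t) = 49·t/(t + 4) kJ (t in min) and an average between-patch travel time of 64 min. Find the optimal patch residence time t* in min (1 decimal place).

Maximise g(t)/(T+t): set derivative to zero → g'(t)(T+t) = g(t).
g'(t) = 49·4/(t + 4)². Setting 49·4/(t+4)² = 49t/[(t+4)(64+t)] gives 4(64+t) = t(t+4), so t² = 4×64 = 256.
t* = √256 = 16 min.

16.0 min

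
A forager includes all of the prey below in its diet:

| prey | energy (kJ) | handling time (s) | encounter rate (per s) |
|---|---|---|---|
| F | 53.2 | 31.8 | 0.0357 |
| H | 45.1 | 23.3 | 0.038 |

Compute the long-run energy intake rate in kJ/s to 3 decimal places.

R = Σλ_iE_i / (1 + Σλ_ih_i)
Numerator: 0.0357×53.2 + 0.038×45.1 = 3.613
Denominator: 1 + 0.0357×31.8 + 0.038×23.3 = 3.021
R = 3.613/3.021 = 1.196 kJ/s

1.196 kJ/s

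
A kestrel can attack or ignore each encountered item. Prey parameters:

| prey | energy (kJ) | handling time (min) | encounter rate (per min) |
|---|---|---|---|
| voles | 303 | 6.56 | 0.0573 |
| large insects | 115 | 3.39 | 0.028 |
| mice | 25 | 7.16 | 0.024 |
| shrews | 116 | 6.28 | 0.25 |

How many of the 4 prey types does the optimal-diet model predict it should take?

3

Profitabilities (E/h, kJ/min): voles 46.2, large insects 33.9, shrews 18.5, mice 3.49. Add prey in this order while the next type's profitability exceeds the intake rate on those already taken.
Rate on top 1: 12.62. large insects: 33.9 > 12.62 → include.
Rate on top 2: 13.99. shrews: 18.5 > 13.99 → include.
Rate on top 3: 16.31. mice: 3.49 < 16.31 → exclude; stop.
Optimal diet: voles, large insects, shrews — 3 of 4 types.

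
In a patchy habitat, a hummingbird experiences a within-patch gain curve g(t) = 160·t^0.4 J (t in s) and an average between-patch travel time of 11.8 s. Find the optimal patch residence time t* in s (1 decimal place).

7.9 s

Maximise g(t)/(T+t): set derivative to zero → g'(t)(T+t) = g(t).
g'(t) = 0.4·160·t^-0.6. Setting 0.4·160·t^-0.6 = 160·t^0.4/(11.8+t) gives 0.4(11.8+t) = t, so 0.60·t = 0.4×11.8.
t* = 0.4×11.8/0.60 = 7.867 s.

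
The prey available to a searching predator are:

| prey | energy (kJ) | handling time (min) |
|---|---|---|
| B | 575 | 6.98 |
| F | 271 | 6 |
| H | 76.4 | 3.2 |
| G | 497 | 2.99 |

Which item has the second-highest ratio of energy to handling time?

B

Profitability E/h (kJ/min): B = 575/6.98 = 82.4, F = 271/6 = 45.2, H = 76.4/3.2 = 23.9, G = 497/2.99 = 166.
Ranked: G > B > F > H.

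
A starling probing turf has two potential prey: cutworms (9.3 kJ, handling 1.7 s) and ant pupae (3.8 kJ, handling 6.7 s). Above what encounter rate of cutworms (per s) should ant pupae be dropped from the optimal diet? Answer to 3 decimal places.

Drop ant pupae once their profitability E₂/h₂ falls below the rate achievable on cutworms alone: E₂/h₂ = λE₁/(1 + λh₁).
Solve for λ: λE₁h₂ = E₂(1 + λh₁) → λ(E₁h₂ − E₂h₁) = E₂ → λ = E₂/(E₁h₂ − E₂h₁).
λ = 3.8/(9.3×6.7 − 3.8×1.7) = 3.8/55.85 = 0.06804 per s.

0.068 per s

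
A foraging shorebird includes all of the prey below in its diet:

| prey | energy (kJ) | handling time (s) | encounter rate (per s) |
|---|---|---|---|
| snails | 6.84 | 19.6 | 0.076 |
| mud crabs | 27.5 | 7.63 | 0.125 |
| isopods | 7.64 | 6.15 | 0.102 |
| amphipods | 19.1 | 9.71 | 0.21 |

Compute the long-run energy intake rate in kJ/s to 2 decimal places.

1.43 kJ/s

R = (0.076×6.84 + 0.125×27.5 + 0.102×7.64 + 0.21×19.1) / (1 + 0.076×19.6 + 0.125×7.63 + 0.102×6.15 + 0.21×9.71) = 8.748/6.11 = 1.432 kJ/s.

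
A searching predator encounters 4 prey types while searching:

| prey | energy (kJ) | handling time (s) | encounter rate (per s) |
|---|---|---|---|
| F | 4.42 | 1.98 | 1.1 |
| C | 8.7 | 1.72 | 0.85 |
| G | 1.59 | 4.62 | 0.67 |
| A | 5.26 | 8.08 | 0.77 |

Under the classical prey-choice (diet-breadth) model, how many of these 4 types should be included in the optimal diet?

1

Profitabilities (E/h, kJ/s): C 5.06, F 2.23, A 0.651, G 0.344. Add prey in this order while the next type's profitability exceeds the intake rate on those already taken.
Rate on top 1: 3.004. F: 2.23 < 3.004 → exclude; stop.
Optimal diet: C — 1 of 4 types.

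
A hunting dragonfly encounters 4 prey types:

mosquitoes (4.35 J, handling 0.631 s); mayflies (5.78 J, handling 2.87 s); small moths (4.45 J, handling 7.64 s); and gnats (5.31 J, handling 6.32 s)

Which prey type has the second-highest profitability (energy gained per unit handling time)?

Profitability E/h (J/s): mosquitoes = 4.35/0.631 = 6.89, mayflies = 5.78/2.87 = 2.01, small moths = 4.45/7.64 = 0.582, gnats = 5.31/6.32 = 0.84.
Ranked: mosquitoes > mayflies > gnats > small moths.

mayflies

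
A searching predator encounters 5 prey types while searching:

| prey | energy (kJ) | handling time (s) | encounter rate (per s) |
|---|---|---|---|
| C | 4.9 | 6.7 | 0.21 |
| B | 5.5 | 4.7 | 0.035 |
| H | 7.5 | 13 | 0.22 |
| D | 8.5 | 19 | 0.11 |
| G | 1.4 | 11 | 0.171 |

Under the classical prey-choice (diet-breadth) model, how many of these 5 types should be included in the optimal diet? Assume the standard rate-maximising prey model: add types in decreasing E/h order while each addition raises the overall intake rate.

Profitabilities (E/h, kJ/s): B 1.17, C 0.731, H 0.577, D 0.447, G 0.127. Add prey in this order while the next type's profitability exceeds the intake rate on those already taken.
Rate on top 1: 0.1653. C: 0.731 > 0.1653 → include.
Rate on top 2: 0.475. H: 0.577 > 0.475 → include.
Rate on top 3: 0.5287. D: 0.447 < 0.5287 → exclude; stop.
Optimal diet: B, C, H — 3 of 5 types.

3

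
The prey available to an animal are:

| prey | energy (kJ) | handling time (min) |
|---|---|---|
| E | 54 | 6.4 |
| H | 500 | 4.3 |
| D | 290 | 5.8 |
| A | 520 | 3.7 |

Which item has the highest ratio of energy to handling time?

A

In descending order of E/h:
A: 520/3.7 = 141 kJ/min
H: 500/4.3 = 116 kJ/min
D: 290/5.8 = 50 kJ/min
E: 54/6.4 = 8.44 kJ/min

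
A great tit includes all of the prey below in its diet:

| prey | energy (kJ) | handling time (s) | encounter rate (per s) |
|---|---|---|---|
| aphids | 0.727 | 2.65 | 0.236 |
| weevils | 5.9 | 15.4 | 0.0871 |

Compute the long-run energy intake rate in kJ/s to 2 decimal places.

0.23 kJ/s

Energy encountered per unit search time: 0.236×0.727 + 0.0871×5.9 = 0.6855 kJ/s.
Handling time per unit search time: 0.236×2.65 + 0.0871×15.4 = 1.967.
Rate = 0.6855/(1 + 1.967) = 0.231 kJ/s.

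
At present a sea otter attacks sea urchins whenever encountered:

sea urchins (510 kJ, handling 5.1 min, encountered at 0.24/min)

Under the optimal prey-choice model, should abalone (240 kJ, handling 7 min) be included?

No

Intake rate on the current diet: R = (0.24×510) / (1 + 0.24×5.1) = 122.4/2.224 = 55.04 kJ/min.
Profitability of abalone: 240/7 = 34.29 kJ/min.
34.29 < 55.04, so adding abalone would lower the average — exclude it.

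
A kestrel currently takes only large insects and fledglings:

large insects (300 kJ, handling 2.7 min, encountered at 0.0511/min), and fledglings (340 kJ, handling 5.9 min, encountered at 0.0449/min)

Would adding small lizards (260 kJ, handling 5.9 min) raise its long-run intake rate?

Current rate: (0.0511×300 + 0.0449×340)/(1 + 0.0511×2.7 + 0.0449×5.9) = 21.81 kJ/min.
Profitability of small lizards: 260/5.9 = 44.07 kJ/min.
Since 44.07 > R, including small lizards increases the long-run rate.

Yes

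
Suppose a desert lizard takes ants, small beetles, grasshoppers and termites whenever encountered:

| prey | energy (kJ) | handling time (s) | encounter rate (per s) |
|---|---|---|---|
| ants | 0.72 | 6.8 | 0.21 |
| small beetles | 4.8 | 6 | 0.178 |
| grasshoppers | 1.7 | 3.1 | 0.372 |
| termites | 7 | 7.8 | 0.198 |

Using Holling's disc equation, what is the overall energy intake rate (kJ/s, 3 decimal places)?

0.488 kJ/s

R = Σλ_iE_i / (1 + Σλ_ih_i)
Numerator: 0.21×0.72 + 0.178×4.8 + 0.372×1.7 + 0.198×7 = 3.024
Denominator: 1 + 0.21×6.8 + 0.178×6 + 0.372×3.1 + 0.198×7.8 = 6.194
R = 3.024/6.194 = 0.4882 kJ/s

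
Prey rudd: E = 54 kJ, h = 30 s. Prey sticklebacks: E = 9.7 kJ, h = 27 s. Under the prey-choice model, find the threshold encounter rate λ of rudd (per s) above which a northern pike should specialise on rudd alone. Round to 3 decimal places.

Drop sticklebacks once their profitability E₂/h₂ falls below the rate achievable on rudd alone: E₂/h₂ = λE₁/(1 + λh₁).
Solve for λ: λE₁h₂ = E₂(1 + λh₁) → λ(E₁h₂ − E₂h₁) = E₂ → λ = E₂/(E₁h₂ − E₂h₁).
λ = 9.7/(54×27 − 9.7×30) = 9.7/1167 = 0.008312 per s.

0.008 per s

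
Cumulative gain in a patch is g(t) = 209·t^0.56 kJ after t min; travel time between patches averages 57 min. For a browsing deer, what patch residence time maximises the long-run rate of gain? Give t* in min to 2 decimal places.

Maximise g(t)/(T+t): set derivative to zero → g'(t)(T+t) = g(t).
g'(t) = 0.56·209·t^-0.44. Setting 0.56·209·t^-0.44 = 209·t^0.56/(57+t) gives 0.56(57+t) = t, so 0.44·t = 0.56×57.
t* = 0.56×57/0.44 = 72.55 min.

72.55 min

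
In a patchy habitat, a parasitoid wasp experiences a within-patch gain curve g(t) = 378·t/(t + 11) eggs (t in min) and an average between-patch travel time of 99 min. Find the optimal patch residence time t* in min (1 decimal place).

Optimal t* satisfies g'(t*) = g(t*)/(T + t*).
g'(t) = 378·11/(t + 11)². Setting 378·11/(t+11)² = 378t/[(t+11)(99+t)] gives 11(99+t) = t(t+11), so t² = 11×99 = 1089.
t* = √1089 = 33 min.

33.0 min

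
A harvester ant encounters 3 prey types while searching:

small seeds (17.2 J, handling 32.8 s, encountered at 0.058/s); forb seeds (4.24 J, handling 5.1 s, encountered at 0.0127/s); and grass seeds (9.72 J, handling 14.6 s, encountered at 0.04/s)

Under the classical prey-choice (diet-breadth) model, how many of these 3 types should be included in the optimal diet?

Rank by E/h (J/s): forb seeds 0.831, grass seeds 0.666, small seeds 0.524. Include each in turn until the next type's E/h falls below the running intake rate.
Rate on top 1: 0.05057. grass seeds: 0.666 > 0.05057 → include.
Rate on top 2: 0.2685. small seeds: 0.524 > 0.2685 → include.
Optimal diet: forb seeds, grass seeds, small seeds — 3 of 3 types.

3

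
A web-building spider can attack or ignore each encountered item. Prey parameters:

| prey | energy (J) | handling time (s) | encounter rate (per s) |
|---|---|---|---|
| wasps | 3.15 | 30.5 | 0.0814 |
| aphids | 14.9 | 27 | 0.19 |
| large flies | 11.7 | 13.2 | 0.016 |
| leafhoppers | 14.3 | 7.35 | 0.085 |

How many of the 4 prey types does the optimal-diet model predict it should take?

2

Profitabilities (E/h, J/s): leafhoppers 1.95, large flies 0.886, aphids 0.552, wasps 0.103. Add prey in this order while the next type's profitability exceeds the intake rate on those already taken.
Rate on top 1: 0.7481. large flies: 0.886 > 0.7481 → include.
Rate on top 2: 0.764. aphids: 0.552 < 0.764 → exclude; stop.
Optimal diet: leafhoppers, large flies — 2 of 4 types.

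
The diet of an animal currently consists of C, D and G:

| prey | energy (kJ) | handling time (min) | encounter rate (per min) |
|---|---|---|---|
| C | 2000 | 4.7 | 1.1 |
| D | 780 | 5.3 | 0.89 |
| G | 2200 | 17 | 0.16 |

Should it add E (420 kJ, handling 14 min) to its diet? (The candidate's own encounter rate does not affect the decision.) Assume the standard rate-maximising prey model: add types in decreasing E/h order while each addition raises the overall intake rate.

On C, D and G alone, R = ΣλE/(1+Σλh) = 3246/13.61 = 238.6 kJ/min.
Profitability of E: 420/14 = 30 kJ/min.
30 < 238.6, so adding E would lower the average — exclude it.

No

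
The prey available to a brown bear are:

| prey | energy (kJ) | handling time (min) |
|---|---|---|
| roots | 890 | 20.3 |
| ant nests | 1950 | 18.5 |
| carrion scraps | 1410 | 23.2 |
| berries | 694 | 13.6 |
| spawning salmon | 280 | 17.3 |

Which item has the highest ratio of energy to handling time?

In descending order of E/h:
ant nests: 1950/18.5 = 105 kJ/min
carrion scraps: 1410/23.2 = 60.8 kJ/min
berries: 694/13.6 = 51 kJ/min
roots: 890/20.3 = 43.8 kJ/min
spawning salmon: 280/17.3 = 16.2 kJ/min

ant nests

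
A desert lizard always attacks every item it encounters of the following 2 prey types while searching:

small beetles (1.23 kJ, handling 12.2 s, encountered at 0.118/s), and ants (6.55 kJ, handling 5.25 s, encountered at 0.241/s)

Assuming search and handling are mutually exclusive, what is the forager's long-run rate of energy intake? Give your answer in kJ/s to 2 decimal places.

R = Σλ_iE_i / (1 + Σλ_ih_i)
Numerator: 0.118×1.23 + 0.241×6.55 = 1.724
Denominator: 1 + 0.118×12.2 + 0.241×5.25 = 3.705
R = 1.724/3.705 = 0.4653 kJ/s

0.47 kJ/s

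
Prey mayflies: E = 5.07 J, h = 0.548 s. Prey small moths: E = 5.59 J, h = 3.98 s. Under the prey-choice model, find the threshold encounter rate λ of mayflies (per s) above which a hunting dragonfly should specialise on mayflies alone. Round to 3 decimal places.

0.327 per s

Drop small moths once their profitability E₂/h₂ falls below the rate achievable on mayflies alone: E₂/h₂ = λE₁/(1 + λh₁).
Solve for λ: λE₁h₂ = E₂(1 + λh₁) → λ(E₁h₂ − E₂h₁) = E₂ → λ = E₂/(E₁h₂ − E₂h₁).
λ = 5.59/(5.07×3.98 − 5.59×0.548) = 5.59/17.12 = 0.3266 per s.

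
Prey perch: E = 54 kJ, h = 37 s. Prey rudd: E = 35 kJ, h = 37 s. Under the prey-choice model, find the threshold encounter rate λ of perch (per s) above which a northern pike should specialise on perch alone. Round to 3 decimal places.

Drop rudd once their profitability E₂/h₂ falls below the rate achievable on perch alone: E₂/h₂ = λE₁/(1 + λh₁).
Solve for λ: λE₁h₂ = E₂(1 + λh₁) → λ(E₁h₂ − E₂h₁) = E₂ → λ = E₂/(E₁h₂ − E₂h₁).
λ = 35/(54×37 − 35×37) = 35/703 = 0.04979 per s.

0.050 per s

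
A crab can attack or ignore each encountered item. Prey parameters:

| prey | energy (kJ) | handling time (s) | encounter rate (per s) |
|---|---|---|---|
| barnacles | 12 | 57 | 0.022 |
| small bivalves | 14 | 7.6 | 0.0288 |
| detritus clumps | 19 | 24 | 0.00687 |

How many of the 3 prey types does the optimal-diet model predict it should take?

Profitabilities (E/h, kJ/s): small bivalves 1.84, detritus clumps 0.792, barnacles 0.211. Add prey in this order while the next type's profitability exceeds the intake rate on those already taken.
Rate on top 1: 0.3308. detritus clumps: 0.792 > 0.3308 → include.
Rate on top 2: 0.3857. barnacles: 0.211 < 0.3857 → exclude; stop.
Optimal diet: small bivalves, detritus clumps — 2 of 3 types.

2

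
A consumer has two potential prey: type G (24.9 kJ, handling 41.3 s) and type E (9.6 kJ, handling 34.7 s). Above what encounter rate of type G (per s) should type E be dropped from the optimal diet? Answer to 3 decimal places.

At the threshold, the rate on type G alone equals the profitability of type E: λ·24.9/(1 + λ·41.3) = 9.6/34.7 = 0.2767.
Rearranging, λ(24.9 − 0.2767×41.3) = 0.2767, so λ = 0.2767/13.47 = 0.02053 per s.

0.021 per s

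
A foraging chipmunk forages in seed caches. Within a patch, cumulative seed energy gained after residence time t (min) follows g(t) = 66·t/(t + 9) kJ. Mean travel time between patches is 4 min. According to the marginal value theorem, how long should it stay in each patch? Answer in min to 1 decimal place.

6.0 min

Optimal t* satisfies g'(t*) = g(t*)/(T + t*).
g'(t) = 66·9/(t + 9)². Setting 66·9/(t+9)² = 66t/[(t+9)(4+t)] gives 9(4+t) = t(t+9), so t² = 9×4 = 36.
t* = √36 = 6 min.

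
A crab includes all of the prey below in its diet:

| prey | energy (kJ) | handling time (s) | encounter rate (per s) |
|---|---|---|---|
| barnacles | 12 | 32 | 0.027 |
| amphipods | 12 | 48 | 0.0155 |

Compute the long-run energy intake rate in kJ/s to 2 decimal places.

R = (0.027×12 + 0.0155×12) / (1 + 0.027×32 + 0.0155×48) = 0.51/2.608 = 0.1956 kJ/s.

0.20 kJ/s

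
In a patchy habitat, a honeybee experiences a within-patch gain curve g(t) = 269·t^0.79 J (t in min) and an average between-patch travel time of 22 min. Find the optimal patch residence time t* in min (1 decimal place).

Optimal t* satisfies g'(t*) = g(t*)/(T + t*).
g'(t) = 0.79·269·t^-0.21. Setting 0.79·269·t^-0.21 = 269·t^0.79/(22+t) gives 0.79(22+t) = t, so 0.21·t = 0.79×22.
t* = 0.79×22/0.21 = 82.76 min.

82.8 min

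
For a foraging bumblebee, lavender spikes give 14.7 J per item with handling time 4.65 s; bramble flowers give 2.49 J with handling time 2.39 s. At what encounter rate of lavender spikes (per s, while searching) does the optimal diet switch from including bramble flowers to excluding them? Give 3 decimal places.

0.106 per s

At the threshold, the rate on lavender spikes alone equals the profitability of bramble flowers: λ·14.7/(1 + λ·4.65) = 2.49/2.39 = 1.042.
Rearranging, λ(14.7 − 1.042×4.65) = 1.042, so λ = 1.042/9.855 = 0.1057 per s.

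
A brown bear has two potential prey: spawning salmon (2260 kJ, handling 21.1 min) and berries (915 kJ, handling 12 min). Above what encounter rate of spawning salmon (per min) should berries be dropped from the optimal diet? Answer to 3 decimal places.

Drop berries once their profitability E₂/h₂ falls below the rate achievable on spawning salmon alone: E₂/h₂ = λE₁/(1 + λh₁).
Solve for λ: λE₁h₂ = E₂(1 + λh₁) → λ(E₁h₂ − E₂h₁) = E₂ → λ = E₂/(E₁h₂ − E₂h₁).
λ = 915/(2260×12 − 915×21.1) = 915/7814 = 0.1171 per min.

0.117 per min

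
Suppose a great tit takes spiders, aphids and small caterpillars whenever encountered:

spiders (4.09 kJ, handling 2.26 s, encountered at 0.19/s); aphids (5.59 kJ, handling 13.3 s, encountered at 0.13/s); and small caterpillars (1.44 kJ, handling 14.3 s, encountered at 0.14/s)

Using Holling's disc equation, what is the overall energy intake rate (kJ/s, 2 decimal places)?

0.33 kJ/s

R = Σλ_iE_i / (1 + Σλ_ih_i)
Numerator: 0.19×4.09 + 0.13×5.59 + 0.14×1.44 = 1.705
Denominator: 1 + 0.19×2.26 + 0.13×13.3 + 0.14×14.3 = 5.16
R = 1.705/5.16 = 0.3305 kJ/s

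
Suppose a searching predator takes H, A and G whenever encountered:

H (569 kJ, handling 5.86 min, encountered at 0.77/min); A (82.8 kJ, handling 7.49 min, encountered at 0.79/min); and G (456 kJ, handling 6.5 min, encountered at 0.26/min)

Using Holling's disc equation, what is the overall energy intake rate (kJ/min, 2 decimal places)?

R = Σλ_iE_i / (1 + Σλ_ih_i)
Numerator: 0.77×569 + 0.79×82.8 + 0.26×456 = 622.1
Denominator: 1 + 0.77×5.86 + 0.79×7.49 + 0.26×6.5 = 13.12
R = 622.1/13.12 = 47.42 kJ/min

47.42 kJ/min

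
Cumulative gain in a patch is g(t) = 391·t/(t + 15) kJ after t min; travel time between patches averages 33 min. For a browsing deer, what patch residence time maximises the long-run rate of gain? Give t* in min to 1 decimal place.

Optimal t* satisfies g'(t*) = g(t*)/(T + t*).
g'(t) = 391·15/(t + 15)². Setting 391·15/(t+15)² = 391t/[(t+15)(33+t)] gives 15(33+t) = t(t+15), so t² = 15×33 = 495.
t* = √495 = 22.25 min.

22.2 min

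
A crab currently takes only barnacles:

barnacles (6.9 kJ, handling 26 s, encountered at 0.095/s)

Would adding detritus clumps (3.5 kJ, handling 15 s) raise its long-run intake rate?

Current rate: (0.095×6.9)/(1 + 0.095×26) = 0.1889 kJ/s.
detritus clumps: E/h = 3.5/15 = 0.2333 kJ/s.
0.2333 > 0.1889, so adding detritus clumps raises the average — include it.

Yes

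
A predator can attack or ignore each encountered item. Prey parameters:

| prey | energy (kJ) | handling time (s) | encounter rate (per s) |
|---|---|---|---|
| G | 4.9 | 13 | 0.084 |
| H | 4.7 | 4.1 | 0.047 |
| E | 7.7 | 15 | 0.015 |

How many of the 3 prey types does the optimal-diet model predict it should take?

3

Rank by E/h (kJ/s): H 1.15, E 0.513, G 0.377. Include each in turn until the next type's E/h falls below the running intake rate.
Rate on top 1: 0.1852. E: 0.513 > 0.1852 → include.
Rate on top 2: 0.2373. G: 0.377 > 0.2373 → include.
Optimal diet: H, E, G — 3 of 3 types.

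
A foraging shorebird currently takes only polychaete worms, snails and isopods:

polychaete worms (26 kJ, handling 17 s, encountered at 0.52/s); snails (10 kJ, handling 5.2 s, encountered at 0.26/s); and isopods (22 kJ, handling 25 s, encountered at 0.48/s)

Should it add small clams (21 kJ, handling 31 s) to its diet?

Current rate: (0.52×26 + 0.26×10 + 0.48×22)/(1 + 0.52×17 + 0.26×5.2 + 0.48×25) = 1.15 kJ/s.
Profitability of small clams: 21/31 = 0.6774 kJ/s.
Since 0.6774 < R, time spent handling small clams is better spent searching.

No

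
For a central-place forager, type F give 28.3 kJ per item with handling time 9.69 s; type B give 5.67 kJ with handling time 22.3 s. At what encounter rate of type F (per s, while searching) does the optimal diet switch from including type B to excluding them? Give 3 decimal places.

0.010 per s

The zero-one rule: include type B iff E₂/h₂ > λE₁/(1+λh₁). Equality gives the switch point.
λE₁h₂ = E₂ + λE₂h₁ ⇒ λ = E₂/(E₁h₂ − E₂h₁) = 5.67/(631.1 − 54.94) = 0.009841 per s.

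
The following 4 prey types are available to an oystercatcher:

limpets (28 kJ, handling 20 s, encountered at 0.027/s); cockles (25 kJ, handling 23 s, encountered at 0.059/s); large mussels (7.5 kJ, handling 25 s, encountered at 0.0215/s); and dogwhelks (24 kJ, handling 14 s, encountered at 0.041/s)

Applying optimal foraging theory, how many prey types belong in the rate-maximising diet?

Rank by E/h (kJ/s): dogwhelks 1.71, limpets 1.4, cockles 1.09, large mussels 0.3. Include each in turn until the next type's E/h falls below the running intake rate.
Rate on top 1: 0.6252. limpets: 1.4 > 0.6252 → include.
Rate on top 2: 0.8231. cockles: 1.09 > 0.8231 → include.
Rate on top 3: 0.9262. large mussels: 0.3 < 0.9262 → exclude; stop.
Optimal diet: dogwhelks, limpets, cockles — 3 of 4 types.

3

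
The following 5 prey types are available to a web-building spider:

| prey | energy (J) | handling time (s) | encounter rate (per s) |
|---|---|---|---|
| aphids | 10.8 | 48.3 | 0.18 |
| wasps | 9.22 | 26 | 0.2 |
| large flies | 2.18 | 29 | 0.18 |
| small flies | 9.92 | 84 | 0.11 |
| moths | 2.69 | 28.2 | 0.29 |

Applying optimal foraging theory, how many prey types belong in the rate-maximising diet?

1

E/h in descending order: wasps 0.355, aphids 0.224, small flies 0.118, moths 0.0954, large flies 0.0752 J/s. The optimal diet is the largest prefix of this list for which every included type satisfies E_i/h_i > R on the types above it.
Rate on top 1: 0.2974. aphids: 0.224 < 0.2974 → exclude; stop.
Optimal diet: wasps — 1 of 5 types.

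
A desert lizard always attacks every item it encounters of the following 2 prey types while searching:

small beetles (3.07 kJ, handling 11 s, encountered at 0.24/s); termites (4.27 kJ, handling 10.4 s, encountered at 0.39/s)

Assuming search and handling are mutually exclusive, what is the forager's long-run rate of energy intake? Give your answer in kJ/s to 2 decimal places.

0.31 kJ/s

Energy encountered per unit search time: 0.24×3.07 + 0.39×4.27 = 2.402 kJ/s.
Handling time per unit search time: 0.24×11 + 0.39×10.4 = 6.696.
Rate = 2.402/(1 + 6.696) = 0.3121 kJ/s.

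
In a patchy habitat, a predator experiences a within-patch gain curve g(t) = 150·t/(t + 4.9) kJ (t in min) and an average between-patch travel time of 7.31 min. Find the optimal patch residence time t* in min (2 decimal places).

Optimal t* satisfies g'(t*) = g(t*)/(T + t*).
g'(t) = 150·4.9/(t + 4.9)². Setting 150·4.9/(t+4.9)² = 150t/[(t+4.9)(7.31+t)] gives 4.9(7.31+t) = t(t+4.9), so t² = 4.9×7.31 = 35.82.
t* = √35.82 = 5.985 min.

5.98 min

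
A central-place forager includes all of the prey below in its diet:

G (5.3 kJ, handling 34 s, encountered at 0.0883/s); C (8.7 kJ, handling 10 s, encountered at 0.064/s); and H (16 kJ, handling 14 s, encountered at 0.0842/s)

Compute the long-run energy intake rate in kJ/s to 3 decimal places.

0.407 kJ/s

R = Σλ_iE_i / (1 + Σλ_ih_i)
Numerator: 0.0883×5.3 + 0.064×8.7 + 0.0842×16 = 2.372
Denominator: 1 + 0.0883×34 + 0.064×10 + 0.0842×14 = 5.821
R = 2.372/5.821 = 0.4075 kJ/s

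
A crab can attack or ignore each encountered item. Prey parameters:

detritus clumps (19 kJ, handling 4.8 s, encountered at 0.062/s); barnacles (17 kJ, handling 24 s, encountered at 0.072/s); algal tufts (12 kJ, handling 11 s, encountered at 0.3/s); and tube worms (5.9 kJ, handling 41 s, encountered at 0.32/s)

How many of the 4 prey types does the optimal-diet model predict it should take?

Rank by E/h (kJ/s): detritus clumps 3.96, algal tufts 1.09, barnacles 0.708, tube worms 0.144. Include each in turn until the next type's E/h falls below the running intake rate.
Rate on top 1: 0.9078. algal tufts: 1.09 > 0.9078 → include.
Rate on top 2: 1.039. barnacles: 0.708 < 1.039 → exclude; stop.
Optimal diet: detritus clumps, algal tufts — 2 of 4 types.

2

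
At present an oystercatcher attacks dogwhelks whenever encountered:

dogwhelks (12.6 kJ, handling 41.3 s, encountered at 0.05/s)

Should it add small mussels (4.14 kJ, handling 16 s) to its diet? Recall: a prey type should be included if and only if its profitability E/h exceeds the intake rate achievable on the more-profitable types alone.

Current rate: (0.05×12.6)/(1 + 0.05×41.3) = 0.2055 kJ/s.
Profitability of small mussels: 4.14/16 = 0.2587 kJ/s.
Since 0.2587 > R, including small mussels increases the long-run rate.

Yes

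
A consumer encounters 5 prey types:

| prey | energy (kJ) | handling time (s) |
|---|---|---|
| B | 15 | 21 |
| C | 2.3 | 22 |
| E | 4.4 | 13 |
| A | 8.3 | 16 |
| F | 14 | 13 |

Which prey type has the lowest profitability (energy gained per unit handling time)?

Profitability E/h (kJ/s): B = 15/21 = 0.714, C = 2.3/22 = 0.105, E = 4.4/13 = 0.338, A = 8.3/16 = 0.519, F = 14/13 = 1.08.
Ranked: F > B > A > E > C.

C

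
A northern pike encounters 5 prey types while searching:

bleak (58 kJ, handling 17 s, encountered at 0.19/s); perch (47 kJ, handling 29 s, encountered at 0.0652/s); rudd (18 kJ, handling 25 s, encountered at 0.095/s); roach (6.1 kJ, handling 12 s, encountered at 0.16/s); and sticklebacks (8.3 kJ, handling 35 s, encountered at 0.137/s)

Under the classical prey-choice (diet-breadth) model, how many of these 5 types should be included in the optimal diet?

1

Profitabilities (E/h, kJ/s): bleak 3.41, perch 1.62, rudd 0.72, roach 0.508, sticklebacks 0.237. Add prey in this order while the next type's profitability exceeds the intake rate on those already taken.
Rate on top 1: 2.605. perch: 1.62 < 2.605 → exclude; stop.
Optimal diet: bleak — 1 of 5 types.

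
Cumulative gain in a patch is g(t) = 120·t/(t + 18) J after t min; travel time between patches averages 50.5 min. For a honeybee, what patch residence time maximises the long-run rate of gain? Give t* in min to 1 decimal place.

Maximise g(t)/(T+t): set derivative to zero → g'(t)(T+t) = g(t).
g'(t) = 120·18/(t + 18)². Setting 120·18/(t+18)² = 120t/[(t+18)(50.5+t)] gives 18(50.5+t) = t(t+18), so t² = 18×50.5 = 909.
t* = √909 = 30.15 min.

30.1 min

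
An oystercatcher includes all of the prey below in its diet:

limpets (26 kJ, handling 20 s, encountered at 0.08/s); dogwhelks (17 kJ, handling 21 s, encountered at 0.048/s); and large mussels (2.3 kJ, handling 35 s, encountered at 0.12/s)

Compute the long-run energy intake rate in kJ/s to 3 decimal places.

Energy encountered per unit search time: 0.08×26 + 0.048×17 + 0.12×2.3 = 3.172 kJ/s.
Handling time per unit search time: 0.08×20 + 0.048×21 + 0.12×35 = 6.808.
Rate = 3.172/(1 + 6.808) = 0.4063 kJ/s.

0.406 kJ/s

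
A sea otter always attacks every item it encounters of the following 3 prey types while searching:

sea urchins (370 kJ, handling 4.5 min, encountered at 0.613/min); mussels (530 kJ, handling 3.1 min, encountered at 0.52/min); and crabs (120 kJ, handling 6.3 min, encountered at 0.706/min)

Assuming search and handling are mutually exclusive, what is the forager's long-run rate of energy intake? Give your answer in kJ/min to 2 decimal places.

Energy encountered per unit search time: 0.613×370 + 0.52×530 + 0.706×120 = 587.1 kJ/min.
Handling time per unit search time: 0.613×4.5 + 0.52×3.1 + 0.706×6.3 = 8.818.
Rate = 587.1/(1 + 8.818) = 59.8 kJ/min.

59.80 kJ/min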